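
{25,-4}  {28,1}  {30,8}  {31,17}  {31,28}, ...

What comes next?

First coordinate: differences are 3, 2, 1, … (decreasing by 1 each time), so 25, 28, 30, 31, 31 → 30.
Second coordinate: differences are 5, 7, 9, … (increasing by 2 each time), so -4, 1, 8, 17, 28 → 41.
So the next point is {30,41}.

{30,41}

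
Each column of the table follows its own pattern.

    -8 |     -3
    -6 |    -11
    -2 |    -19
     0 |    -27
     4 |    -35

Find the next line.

6  -43

First component goes -8, -6, -2, 0, 4 → 6 (alternating steps +2, +4, +2, +4, …).
For the second component, −8 each step: -3, -11, -19, -27, -35 → -43.
So the next line is 6  -43.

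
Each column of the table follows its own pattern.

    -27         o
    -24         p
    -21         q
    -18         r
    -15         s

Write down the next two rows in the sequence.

-12  t; -9  u

First component: +3 each step; -27, -24, -21, -18, -15 → -12 → -9.
Letter — letters move forward 1 place in the alphabet: o, p, q, r, s → t → u.
So the next two rows are -12  t and -9  u.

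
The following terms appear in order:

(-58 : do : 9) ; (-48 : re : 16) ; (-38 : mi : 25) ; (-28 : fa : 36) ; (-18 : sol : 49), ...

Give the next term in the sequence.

First coordinate — +10 each step: -58, -48, -38, -28, -18 → -8.
For the note, runs through the solfège scale do→ti: do, re, mi, fa, sol → la.
Third coordinate goes 9, 16, 25, 36, 49 → 64 (perfect squares: 3², 4², 5², …).
So the next term is (-8 : la : 64).

(-8 : la : 64)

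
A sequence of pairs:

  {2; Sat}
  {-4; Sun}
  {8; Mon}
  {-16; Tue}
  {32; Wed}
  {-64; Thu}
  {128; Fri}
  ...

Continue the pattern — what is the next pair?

{-256; Sat}

For the first slot, ×(-2) each step: 2, -4, 8, -16, 32, -64, 128 → -256.
Day: runs through the weekdays Mon→Sun; Sat, Sun, Mon, Tue, Wed, Thu, Fri → Sat.
Combining the parts gives {-256; Sat}.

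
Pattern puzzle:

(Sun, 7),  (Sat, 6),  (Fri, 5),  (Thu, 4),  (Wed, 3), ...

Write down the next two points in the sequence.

Day: Sun, Sat, Fri, Thu, Wed → Tue → Mon (runs backward through the weekdays Mon→Sun).
Second component: −1 each step, so 7, 6, 5, 4, 3 → 2 → 1.
So the next two points are (Tue, 2) and (Mon, 1).

(Tue, 2), (Mon, 1)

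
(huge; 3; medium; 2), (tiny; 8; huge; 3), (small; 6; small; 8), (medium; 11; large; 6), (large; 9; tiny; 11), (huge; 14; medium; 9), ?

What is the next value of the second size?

Second size: repeats medium → huge → small → large → tiny, so medium, huge, small, large, tiny, medium → huge.

huge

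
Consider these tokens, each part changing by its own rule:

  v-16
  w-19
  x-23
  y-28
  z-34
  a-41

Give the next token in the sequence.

Letter goes v, w, x, y, z, a → b (letters move forward 1 place in the alphabet, wrapping Z→A).
Second component: 16, 19, 23, 28, 34, 41 → 49 (differences are 3, 4, 5, … (increasing by 1 each time)).
Combining the parts gives b-49.

b-49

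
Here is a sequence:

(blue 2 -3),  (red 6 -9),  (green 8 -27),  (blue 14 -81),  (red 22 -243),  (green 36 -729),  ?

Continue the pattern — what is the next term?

Colour: repeats blue → red → green, so blue, red, green, blue, red, green → blue.
Second slot: each term is the sum of the two before it, so 2, 6, 8, 14, 22, 36 → 58.
Third slot goes -3, -9, -27, -81, -243, -729 → -2187 (×3 each step).
Combining the parts gives (blue 58 -2187).

(blue 58 -2187)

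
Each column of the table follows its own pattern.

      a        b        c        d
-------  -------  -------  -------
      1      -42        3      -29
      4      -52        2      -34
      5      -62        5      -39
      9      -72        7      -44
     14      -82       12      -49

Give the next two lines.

23  -92  19  -54; 37  -102  31  -59

Column a: each term is the sum of the two before it, so 1, 4, 5, 9, 14 → 23 → 37.
Column b: −10 each step; -42, -52, -62, -72, -82 → -92 → -102.
Column c: each term is the sum of the two before it, so 3, 2, 5, 7, 12 → 19 → 31.
Column d: -29, -34, -39, -44, -49 → -54 → -59 (−5 each step).
Putting the parts together: 23  -92  19  -54 and then 37  -102  31  -59.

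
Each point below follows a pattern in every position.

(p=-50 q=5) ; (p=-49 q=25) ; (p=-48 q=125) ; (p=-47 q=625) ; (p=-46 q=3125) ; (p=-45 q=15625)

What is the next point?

(p=-44 q=78125)

For the p, +1 each step: -50, -49, -48, -47, -46, -45 → -44.
Q goes 5, 25, 125, 625, 3125, 15625 → 78125 (×5 each step).
Putting it together: (p=-44 q=78125).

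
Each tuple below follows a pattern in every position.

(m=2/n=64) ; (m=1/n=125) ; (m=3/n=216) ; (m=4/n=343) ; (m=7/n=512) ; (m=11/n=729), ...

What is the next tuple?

For the m, each term is the sum of the two before it: 2, 1, 3, 4, 7, 11 → 18.
N: 64, 125, 216, 343, 512, 729 → 1000 (perfect cubes: 4³, 5³, 6³, …).
Combining the parts gives (m=18/n=1000).

(m=18/n=1000)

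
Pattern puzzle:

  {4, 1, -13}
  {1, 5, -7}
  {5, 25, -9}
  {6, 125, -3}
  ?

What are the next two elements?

First value: each term is the sum of the two before it, so 4, 1, 5, 6 → 11 → 17.
Second value: 1, 5, 25, 125 → 625 → 3125 (×5 each step).
For the third value, alternating steps +6, −2, +6, −2, …: -13, -7, -9, -3 → -5 → 1.
Putting the parts together: {11, 625, -5} and then {17, 3125, 1}.

{11, 625, -5}, {17, 3125, 1}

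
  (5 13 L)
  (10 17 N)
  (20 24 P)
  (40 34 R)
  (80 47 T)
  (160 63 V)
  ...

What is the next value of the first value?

320

First value goes 5, 10, 20, 40, 80, 160 → 320 (×2 each step).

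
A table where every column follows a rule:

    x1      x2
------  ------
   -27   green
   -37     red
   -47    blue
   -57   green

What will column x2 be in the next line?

For the column x2, repeats green → red → blue: green, red, blue, green → red.

red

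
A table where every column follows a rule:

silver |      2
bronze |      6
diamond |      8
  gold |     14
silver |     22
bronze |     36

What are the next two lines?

Rank: repeats silver → bronze → diamond → gold; silver, bronze, diamond, gold, silver, bronze → diamond → gold.
Second component: each term is the sum of the two before it; 2, 6, 8, 14, 22, 36 → 58 → 94.
Putting the parts together: diamond  58 and then gold  94.

diamond  58; gold  94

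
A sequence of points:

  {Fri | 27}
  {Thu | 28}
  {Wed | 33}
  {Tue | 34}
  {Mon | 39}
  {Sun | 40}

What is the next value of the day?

For the day, runs backward through the weekdays Mon→Sun: Fri, Thu, Wed, Tue, Mon, Sun → Sat.

Sat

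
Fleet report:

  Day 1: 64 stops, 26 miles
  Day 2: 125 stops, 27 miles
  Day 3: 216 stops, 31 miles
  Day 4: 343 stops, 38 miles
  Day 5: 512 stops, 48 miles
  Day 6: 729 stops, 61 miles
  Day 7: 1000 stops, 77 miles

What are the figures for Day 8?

Stops: perfect cubes: 4³, 5³, 6³, …, so 64, 125, 216, 343, 512, 729, 1000 → 1331.
Miles: 26, 27, 31, 38, 48, 61, 77 → 96 (differences are 1, 4, 7, … (increasing by 3 each time)).
Combining the parts gives 1331 stops, 96 miles.

1331 stops, 96 miles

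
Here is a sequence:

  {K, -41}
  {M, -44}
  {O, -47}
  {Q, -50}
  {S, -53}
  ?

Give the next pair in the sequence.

{U, -56}

Letter goes K, M, O, Q, S → U (letters move forward 2 places in the alphabet).
Second component — −3 each step: -41, -44, -47, -50, -53 → -56.
So the next pair is {U, -56}.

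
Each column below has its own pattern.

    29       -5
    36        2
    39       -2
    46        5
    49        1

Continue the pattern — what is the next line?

First component: alternating steps +7, +3, +7, +3, …, so 29, 36, 39, 46, 49 → 56.
Second component goes -5, 2, -2, 5, 1 → 8 (alternating steps +7, −4, +7, −4, …).
So the next line is 56  8.

56  8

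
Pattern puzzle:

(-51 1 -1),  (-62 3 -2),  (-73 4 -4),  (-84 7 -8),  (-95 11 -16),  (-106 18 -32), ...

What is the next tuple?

First part: -51, -62, -73, -84, -95, -106 → -117 (−11 each step).
Second part: each term is the sum of the two before it, so 1, 3, 4, 7, 11, 18 → 29.
Third part: ×2 each step, so -1, -2, -4, -8, -16, -32 → -64.
Putting it together: (-117 29 -64).

(-117 29 -64)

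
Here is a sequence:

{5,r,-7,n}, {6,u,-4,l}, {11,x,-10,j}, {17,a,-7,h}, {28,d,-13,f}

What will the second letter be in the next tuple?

Second letter: letters move back 2 places in the alphabet, so n, l, j, h, f → d.

d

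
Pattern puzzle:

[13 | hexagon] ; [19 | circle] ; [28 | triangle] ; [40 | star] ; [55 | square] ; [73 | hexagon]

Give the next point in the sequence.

[94 | circle]

First coordinate: differences are 6, 9, 12, … (increasing by 3 each time), so 13, 19, 28, 40, 55, 73 → 94.
Shape: repeats hexagon → circle → triangle → star → square, so hexagon, circle, triangle, star, square, hexagon → circle.
Combining the parts gives [94 | circle].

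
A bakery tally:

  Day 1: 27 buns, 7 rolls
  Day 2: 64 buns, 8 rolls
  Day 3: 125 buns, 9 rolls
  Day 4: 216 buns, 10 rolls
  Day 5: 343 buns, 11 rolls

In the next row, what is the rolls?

12

Buns: perfect cubes: 3³, 4³, 5³, …, so 27, 64, 125, 216, 343 → 512.
Rolls: +1 each step; 7, 8, 9, 10, 11 → 12.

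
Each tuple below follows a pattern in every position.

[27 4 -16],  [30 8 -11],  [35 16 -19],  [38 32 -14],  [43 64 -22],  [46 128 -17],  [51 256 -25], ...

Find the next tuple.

[54 512 -20]

For the first entry, alternating steps +3, +5, +3, +5, …: 27, 30, 35, 38, 43, 46, 51 → 54.
Second entry goes 4, 8, 16, 32, 64, 128, 256 → 512 (×2 each step).
Third entry goes -16, -11, -19, -14, -22, -17, -25 → -20 (alternating steps +5, −8, +5, −8, …).
Combining the parts gives [54 512 -20].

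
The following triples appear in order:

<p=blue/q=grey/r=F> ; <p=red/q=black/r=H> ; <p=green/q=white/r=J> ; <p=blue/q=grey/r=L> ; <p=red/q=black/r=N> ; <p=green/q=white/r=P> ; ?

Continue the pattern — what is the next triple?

<p=blue/q=grey/r=R>

P: blue, red, green, blue, red, green → blue (repeats blue → red → green).
Q: grey, black, white, grey, black, white → grey (repeats grey → black → white).
R: letters move forward 2 places in the alphabet; F, H, J, L, N, P → R.
So the next triple is <p=blue/q=grey/r=R>.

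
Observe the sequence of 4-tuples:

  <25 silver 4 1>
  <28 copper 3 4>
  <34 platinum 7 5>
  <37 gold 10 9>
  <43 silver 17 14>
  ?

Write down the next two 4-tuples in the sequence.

For the first coordinate, alternating steps +3, +6, +3, +6, …: 25, 28, 34, 37, 43 → 46 → 52.
Metal goes silver, copper, platinum, gold, silver → copper → platinum (repeats silver → copper → platinum → gold).
Third coordinate — each term is the sum of the two before it: 4, 3, 7, 10, 17 → 27 → 44.
Fourth coordinate: each term is the sum of the two before it, so 1, 4, 5, 9, 14 → 23 → 37.
Putting the parts together: <46 copper 27 23> and then <52 platinum 44 37>.

<46 copper 27 23>, <52 platinum 44 37>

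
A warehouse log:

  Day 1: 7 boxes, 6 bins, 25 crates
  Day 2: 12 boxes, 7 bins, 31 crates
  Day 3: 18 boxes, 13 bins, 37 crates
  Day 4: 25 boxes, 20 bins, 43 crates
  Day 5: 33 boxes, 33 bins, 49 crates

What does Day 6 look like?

Boxes: differences are 5, 6, 7, … (increasing by 1 each time); 7, 12, 18, 25, 33 → 42.
Bins: each term is the sum of the two before it, so 6, 7, 13, 20, 33 → 53.
For the crates, +6 each step: 25, 31, 37, 43, 49 → 55.
Combining the parts gives 42 boxes, 53 bins, 55 crates.

42 boxes, 53 bins, 55 crates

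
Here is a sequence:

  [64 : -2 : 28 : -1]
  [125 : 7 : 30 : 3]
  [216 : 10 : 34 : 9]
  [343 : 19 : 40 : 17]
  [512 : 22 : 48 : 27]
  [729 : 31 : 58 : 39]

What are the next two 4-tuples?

[1000 : 34 : 70 : 53], [1331 : 43 : 84 : 69]

First coordinate: perfect cubes: 4³, 5³, 6³, …; 64, 125, 216, 343, 512, 729 → 1000 → 1331.
Second coordinate goes -2, 7, 10, 19, 22, 31 → 34 → 43 (alternating steps +9, +3, +9, +3, …).
Third coordinate: differences are 2, 4, 6, … (increasing by 2 each time), so 28, 30, 34, 40, 48, 58 → 70 → 84.
Fourth coordinate goes -1, 3, 9, 17, 27, 39 → 53 → 69 (differences are 4, 6, 8, … (increasing by 2 each time)).
Putting the parts together: [1000 : 34 : 70 : 53] and then [1331 : 43 : 84 : 69].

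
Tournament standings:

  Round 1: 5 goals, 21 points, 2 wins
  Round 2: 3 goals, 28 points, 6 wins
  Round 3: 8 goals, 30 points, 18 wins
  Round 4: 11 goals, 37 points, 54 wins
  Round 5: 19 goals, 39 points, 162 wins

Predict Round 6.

For the goals, each term is the sum of the two before it: 5, 3, 8, 11, 19 → 30.
For the points, alternating steps +7, +2, +7, +2, …: 21, 28, 30, 37, 39 → 46.
Wins: ×3 each step, so 2, 6, 18, 54, 162 → 486.
So the next line is 30 goals, 46 points, 486 wins.

30 goals, 46 points, 486 wins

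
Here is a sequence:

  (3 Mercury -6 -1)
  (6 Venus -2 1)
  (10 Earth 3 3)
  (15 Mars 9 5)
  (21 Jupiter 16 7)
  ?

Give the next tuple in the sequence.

First slot: differences are 3, 4, 5, … (increasing by 1 each time), so 3, 6, 10, 15, 21 → 28.
Planet: runs through the planets Mercury→Neptune; Mercury, Venus, Earth, Mars, Jupiter → Saturn.
Third slot goes -6, -2, 3, 9, 16 → 24 (differences are 4, 5, 6, … (increasing by 1 each time)).
Fourth slot: -1, 1, 3, 5, 7 → 9 (+2 each step).
Putting it together: (28 Saturn 24 9).

(28 Saturn 24 9)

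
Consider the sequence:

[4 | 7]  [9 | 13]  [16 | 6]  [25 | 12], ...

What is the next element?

[36 | 5]

First part — perfect squares: 2², 3², 4², …: 4, 9, 16, 25 → 36.
Second part: alternating steps +6, −7, +6, −7, …; 7, 13, 6, 12 → 5.
So the next element is [36 | 5].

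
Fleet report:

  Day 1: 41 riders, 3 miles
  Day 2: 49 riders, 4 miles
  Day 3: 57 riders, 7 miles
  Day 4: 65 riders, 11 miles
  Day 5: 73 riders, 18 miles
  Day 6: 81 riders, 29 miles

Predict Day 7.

89 riders, 47 miles

For the riders, +8 each step: 41, 49, 57, 65, 73, 81 → 89.
For the miles, each term is the sum of the two before it: 3, 4, 7, 11, 18, 29 → 47.
Putting it together: 89 riders, 47 miles.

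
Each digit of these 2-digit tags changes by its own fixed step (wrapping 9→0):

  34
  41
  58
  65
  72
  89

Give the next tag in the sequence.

96

For the first digit, +1 each step, mod 10: 3, 4, 5, 6, 7, 8 → 9.
Second digit — −3 each step, mod 10: 4, 1, 8, 5, 2, 9 → 6.
So the next tag is 96.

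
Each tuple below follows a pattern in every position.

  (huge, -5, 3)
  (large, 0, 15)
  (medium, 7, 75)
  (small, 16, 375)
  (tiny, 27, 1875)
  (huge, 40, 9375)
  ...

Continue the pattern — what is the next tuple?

Size: huge, large, medium, small, tiny, huge → large (repeats huge → large → medium → small → tiny).
Second component: -5, 0, 7, 16, 27, 40 → 55 (differences are 5, 7, 9, … (increasing by 2 each time)).
Third component: ×5 each step; 3, 15, 75, 375, 1875, 9375 → 46875.
So the next tuple is (large, 55, 46875).

(large, 55, 46875)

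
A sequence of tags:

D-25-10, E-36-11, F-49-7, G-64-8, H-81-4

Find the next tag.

I-100-5

Letter: letters move forward 1 place in the alphabet; D, E, F, G, H → I.
Second component goes 25, 36, 49, 64, 81 → 100 (perfect squares: 5², 6², 7², …).
Third component: 10, 11, 7, 8, 4 → 5 (alternating steps +1, −4, +1, −4, …).
So the next tag is I-100-5.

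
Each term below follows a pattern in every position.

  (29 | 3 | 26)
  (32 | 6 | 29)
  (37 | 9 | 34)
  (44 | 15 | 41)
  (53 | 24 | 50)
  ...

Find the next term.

First part — differences are 3, 5, 7, … (increasing by 2 each time): 29, 32, 37, 44, 53 → 64.
Second part: each term is the sum of the two before it; 3, 6, 9, 15, 24 → 39.
Third part: 26, 29, 34, 41, 50 → 61 (always 3 less than the first part).
So the next term is (64 | 39 | 61).

(64 | 39 | 61)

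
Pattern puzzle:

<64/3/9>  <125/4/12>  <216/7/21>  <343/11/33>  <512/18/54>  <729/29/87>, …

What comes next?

First part: 64, 125, 216, 343, 512, 729 → 1000 (perfect cubes: 4³, 5³, 6³, …).
For the second part, each term is the sum of the two before it: 3, 4, 7, 11, 18, 29 → 47.
Third part goes 9, 12, 21, 33, 54, 87 → 141 (always 3 × the second part).
Putting it together: <1000/47/141>.

<1000/47/141>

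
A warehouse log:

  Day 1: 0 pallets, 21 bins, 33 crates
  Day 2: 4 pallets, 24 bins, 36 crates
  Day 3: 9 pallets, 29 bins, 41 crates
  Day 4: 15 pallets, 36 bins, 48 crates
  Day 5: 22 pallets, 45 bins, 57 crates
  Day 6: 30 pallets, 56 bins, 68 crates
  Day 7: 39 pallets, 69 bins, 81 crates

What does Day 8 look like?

49 pallets, 84 bins, 96 crates

Pallets goes 0, 4, 9, 15, 22, 30, 39 → 49 (differences are 4, 5, 6, … (increasing by 1 each time)).
Bins — differences are 3, 5, 7, … (increasing by 2 each time): 21, 24, 29, 36, 45, 56, 69 → 84.
Crates goes 33, 36, 41, 48, 57, 68, 81 → 96 (always 12 more than the bins).
So the next record is 49 pallets, 84 bins, 96 crates.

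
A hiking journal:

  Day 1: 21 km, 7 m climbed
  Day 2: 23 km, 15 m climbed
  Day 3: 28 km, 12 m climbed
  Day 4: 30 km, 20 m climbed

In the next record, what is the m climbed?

For the m climbed, alternating steps +8, −3, +8, −3, …: 7, 15, 12, 20 → 17.

17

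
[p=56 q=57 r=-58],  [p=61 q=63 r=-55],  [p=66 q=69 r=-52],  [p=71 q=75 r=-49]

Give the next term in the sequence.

For the p, +5 each step: 56, 61, 66, 71 → 76.
For the q, +6 each step: 57, 63, 69, 75 → 81.
R: +3 each step, so -58, -55, -52, -49 → -46.
Combining the parts gives [p=76 q=81 r=-46].

[p=76 q=81 r=-46]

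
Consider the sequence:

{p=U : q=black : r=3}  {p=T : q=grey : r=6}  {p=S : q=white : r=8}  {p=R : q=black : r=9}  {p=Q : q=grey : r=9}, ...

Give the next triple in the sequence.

{p=P : q=white : r=8}

P — letters move back 1 place in the alphabet: U, T, S, R, Q → P.
Q goes black, grey, white, black, grey → white (repeats black → grey → white).
R: differences are 3, 2, 1, … (decreasing by 1 each time); 3, 6, 8, 9, 9 → 8.
So the next triple is {p=P : q=white : r=8}.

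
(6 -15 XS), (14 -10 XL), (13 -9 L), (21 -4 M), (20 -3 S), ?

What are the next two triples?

(28 2 XS), (27 3 XL)

First entry: alternating steps +8, −1, +8, −1, …; 6, 14, 13, 21, 20 → 28 → 27.
Second entry: alternating steps +5, +1, +5, +1, …, so -15, -10, -9, -4, -3 → 2 → 3.
Size: XS, XL, L, M, S → XS → XL (runs backward through clothing sizes XS→XL).
Putting the parts together: (28 2 XS) and then (27 3 XL).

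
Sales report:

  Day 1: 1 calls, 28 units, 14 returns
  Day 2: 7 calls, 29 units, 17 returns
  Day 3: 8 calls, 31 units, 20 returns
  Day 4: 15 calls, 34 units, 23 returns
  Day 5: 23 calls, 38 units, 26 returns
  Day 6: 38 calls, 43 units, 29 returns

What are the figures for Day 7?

Calls goes 1, 7, 8, 15, 23, 38 → 61 (each term is the sum of the two before it).
Units: differences are 1, 2, 3, … (increasing by 1 each time); 28, 29, 31, 34, 38, 43 → 49.
For the returns, +3 each step: 14, 17, 20, 23, 26, 29 → 32.
Combining the parts gives 61 calls, 49 units, 32 returns.

61 calls, 49 units, 32 returns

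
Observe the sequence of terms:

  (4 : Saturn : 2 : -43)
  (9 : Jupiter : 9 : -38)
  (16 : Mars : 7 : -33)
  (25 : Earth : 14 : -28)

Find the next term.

For the first slot, perfect squares: 2², 3², 4², …: 4, 9, 16, 25 → 36.
Planet — runs backward through the planets Mercury→Neptune: Saturn, Jupiter, Mars, Earth → Venus.
For the third slot, alternating steps +7, −2, +7, −2, …: 2, 9, 7, 14 → 12.
For the fourth slot, +5 each step: -43, -38, -33, -28 → -23.
Putting it together: (36 : Venus : 12 : -23).

(36 : Venus : 12 : -23)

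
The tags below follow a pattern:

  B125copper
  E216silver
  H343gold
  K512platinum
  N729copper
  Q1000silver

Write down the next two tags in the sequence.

T1331gold then W1728platinum

For the letter, letters move forward 3 places in the alphabet: B, E, H, K, N, Q → T → W.
Second component goes 125, 216, 343, 512, 729, 1000 → 1331 → 1728 (perfect cubes: 5³, 6³, 7³, …).
Metal — repeats copper → silver → gold → platinum: copper, silver, gold, platinum, copper, silver → gold → platinum.
So the next two tags are T1331gold and W1728platinum.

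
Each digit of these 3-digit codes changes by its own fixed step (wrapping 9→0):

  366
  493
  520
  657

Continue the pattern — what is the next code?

First digit: +1 each step, mod 10, so 3, 4, 5, 6 → 7.
Second digit: +3 each step, mod 10; 6, 9, 2, 5 → 8.
For the third digit, −3 each step, mod 10: 6, 3, 0, 7 → 4.
Putting it together: 784.

784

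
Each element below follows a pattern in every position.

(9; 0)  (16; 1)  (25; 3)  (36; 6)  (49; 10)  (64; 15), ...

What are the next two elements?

(81; 21), (100; 28)

First component goes 9, 16, 25, 36, 49, 64 → 81 → 100 (perfect squares: 3², 4², 5², …).
For the second component, differences are 1, 2, 3, … (increasing by 1 each time): 0, 1, 3, 6, 10, 15 → 21 → 28.
Putting the parts together: (81; 21) and then (100; 28).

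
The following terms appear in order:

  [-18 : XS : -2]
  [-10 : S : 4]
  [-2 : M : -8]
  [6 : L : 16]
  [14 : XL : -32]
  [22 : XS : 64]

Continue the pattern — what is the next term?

First component: +8 each step, so -18, -10, -2, 6, 14, 22 → 30.
Size goes XS, S, M, L, XL, XS → S (repeats XS → S → M → L → XL).
Third component goes -2, 4, -8, 16, -32, 64 → -128 (×(-2) each step).
Combining the parts gives [30 : S : -128].

[30 : S : -128]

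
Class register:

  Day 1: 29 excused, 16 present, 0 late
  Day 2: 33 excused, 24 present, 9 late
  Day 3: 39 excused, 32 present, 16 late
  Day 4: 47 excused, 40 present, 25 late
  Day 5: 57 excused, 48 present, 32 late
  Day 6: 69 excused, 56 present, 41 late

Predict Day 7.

Excused goes 29, 33, 39, 47, 57, 69 → 83 (differences are 4, 6, 8, … (increasing by 2 each time)).
Present: +8 each step; 16, 24, 32, 40, 48, 56 → 64.
Late: 0, 9, 16, 25, 32, 41 → 48 (alternating steps +9, +7, +9, +7, …).
Combining the parts gives 83 excused, 64 present, 48 late.

83 excused, 64 present, 48 late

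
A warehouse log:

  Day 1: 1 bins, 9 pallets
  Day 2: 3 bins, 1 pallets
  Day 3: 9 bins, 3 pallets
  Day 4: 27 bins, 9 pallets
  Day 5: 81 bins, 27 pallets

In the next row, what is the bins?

Bins — ×3 each step: 1, 3, 9, 27, 81 → 243.

243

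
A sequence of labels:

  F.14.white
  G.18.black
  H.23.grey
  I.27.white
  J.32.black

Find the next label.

K.36.grey

Letter — letters move forward 1 place in the alphabet: F, G, H, I, J → K.
Second component — alternating steps +4, +5, +4, +5, …: 14, 18, 23, 27, 32 → 36.
Shade goes white, black, grey, white, black → grey (repeats white → black → grey).
Combining the parts gives K.36.grey.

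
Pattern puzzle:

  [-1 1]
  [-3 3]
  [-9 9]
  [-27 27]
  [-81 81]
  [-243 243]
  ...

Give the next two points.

[-729 729], [-2187 2187]

First value goes -1, -3, -9, -27, -81, -243 → -729 → -2187 (×3 each step).
Second value goes 1, 3, 9, 27, 81, 243 → 729 → 2187 (×3 each step).
So the next two points are [-729 729] and [-2187 2187].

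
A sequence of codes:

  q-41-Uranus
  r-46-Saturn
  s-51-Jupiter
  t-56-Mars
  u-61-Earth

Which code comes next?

Letter goes q, r, s, t, u → v (letters move forward 1 place in the alphabet).
For the second component, +5 each step: 41, 46, 51, 56, 61 → 66.
Planet: Uranus, Saturn, Jupiter, Mars, Earth → Venus (runs backward through the planets Mercury→Neptune).
Combining the parts gives v-66-Venus.

v-66-Venus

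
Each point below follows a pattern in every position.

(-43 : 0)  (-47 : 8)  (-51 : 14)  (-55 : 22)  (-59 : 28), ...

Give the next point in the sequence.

First value goes -43, -47, -51, -55, -59 → -63 (−4 each step).
For the second value, alternating steps +8, +6, +8, +6, …: 0, 8, 14, 22, 28 → 36.
Combining the parts gives (-63 : 36).

(-63 : 36)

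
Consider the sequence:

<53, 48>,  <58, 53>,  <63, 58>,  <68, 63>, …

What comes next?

First part goes 53, 58, 63, 68 → 73 (+5 each step).
For the second part, +5 each step: 48, 53, 58, 63 → 68.
So the next element is <73, 68>.

<73, 68>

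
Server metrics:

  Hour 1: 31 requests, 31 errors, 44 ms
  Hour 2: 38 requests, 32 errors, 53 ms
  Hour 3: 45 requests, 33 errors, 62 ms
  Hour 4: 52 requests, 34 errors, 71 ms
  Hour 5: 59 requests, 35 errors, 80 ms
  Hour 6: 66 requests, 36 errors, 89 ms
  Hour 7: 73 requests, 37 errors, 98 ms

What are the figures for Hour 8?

80 requests, 38 errors, 107 ms

Requests: +7 each step; 31, 38, 45, 52, 59, 66, 73 → 80.
Errors: +1 each step, so 31, 32, 33, 34, 35, 36, 37 → 38.
Ms goes 44, 53, 62, 71, 80, 89, 98 → 107 (+9 each step).
Combining the parts gives 80 requests, 38 errors, 107 ms.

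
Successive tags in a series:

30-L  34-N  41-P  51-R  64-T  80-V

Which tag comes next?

99-X

First component — differences are 4, 7, 10, … (increasing by 3 each time): 30, 34, 41, 51, 64, 80 → 99.
Letter goes L, N, P, R, T, V → X (letters move forward 2 places in the alphabet).
So the next tag is 99-X.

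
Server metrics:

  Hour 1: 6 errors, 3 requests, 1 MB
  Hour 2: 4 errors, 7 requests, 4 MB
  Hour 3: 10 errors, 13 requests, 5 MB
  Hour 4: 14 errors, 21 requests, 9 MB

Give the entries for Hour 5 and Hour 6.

Errors: each term is the sum of the two before it; 6, 4, 10, 14 → 24 → 38.
Requests: differences are 4, 6, 8, … (increasing by 2 each time), so 3, 7, 13, 21 → 31 → 43.
MB: 1, 4, 5, 9 → 14 → 23 (each term is the sum of the two before it).
Putting the parts together: 24 errors, 31 requests, 14 MB and then 38 errors, 43 requests, 23 MB.

24 errors, 31 requests, 14 MB; 38 errors, 43 requests, 23 MB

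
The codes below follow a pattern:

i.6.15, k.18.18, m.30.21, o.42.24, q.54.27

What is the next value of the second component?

66

Second component: +12 each step, so 6, 18, 30, 42, 54 → 66.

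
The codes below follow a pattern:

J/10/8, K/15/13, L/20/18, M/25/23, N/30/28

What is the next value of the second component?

35

For the second component, +5 each step: 10, 15, 20, 25, 30 → 35.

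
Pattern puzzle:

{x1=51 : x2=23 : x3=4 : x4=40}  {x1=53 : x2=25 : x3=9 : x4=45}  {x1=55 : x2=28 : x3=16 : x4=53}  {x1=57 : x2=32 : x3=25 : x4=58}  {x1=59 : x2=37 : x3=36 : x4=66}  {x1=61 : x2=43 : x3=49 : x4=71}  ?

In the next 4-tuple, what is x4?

79

For the x4, alternating steps +5, +8, +5, +8, …: 40, 45, 53, 58, 66, 71 → 79.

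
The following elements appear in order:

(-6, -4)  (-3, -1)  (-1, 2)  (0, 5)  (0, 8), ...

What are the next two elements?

(-1, 11), (-3, 14)

First part: -6, -3, -1, 0, 0 → -1 → -3 (differences are 3, 2, 1, … (decreasing by 1 each time)).
Second part — +3 each step: -4, -1, 2, 5, 8 → 11 → 14.
Putting the parts together: (-1, 11) and then (-3, 14).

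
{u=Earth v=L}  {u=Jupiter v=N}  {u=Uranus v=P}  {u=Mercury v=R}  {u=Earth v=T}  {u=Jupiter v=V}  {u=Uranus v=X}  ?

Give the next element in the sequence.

{u=Mercury v=Z}

U — repeats Earth → Jupiter → Uranus → Mercury: Earth, Jupiter, Uranus, Mercury, Earth, Jupiter, Uranus → Mercury.
V goes L, N, P, R, T, V, X → Z (letters move forward 2 places in the alphabet).
Putting it together: {u=Mercury v=Z}.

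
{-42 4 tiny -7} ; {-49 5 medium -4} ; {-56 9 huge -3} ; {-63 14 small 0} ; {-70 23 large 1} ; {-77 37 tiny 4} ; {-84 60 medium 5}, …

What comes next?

For the first coordinate, −7 each step: -42, -49, -56, -63, -70, -77, -84 → -91.
Second coordinate: 4, 5, 9, 14, 23, 37, 60 → 97 (each term is the sum of the two before it).
Size: tiny, medium, huge, small, large, tiny, medium → huge (repeats tiny → medium → huge → small → large).
Fourth coordinate: -7, -4, -3, 0, 1, 4, 5 → 8 (alternating steps +3, +1, +3, +1, …).
Combining the parts gives {-91 97 huge 8}.

{-91 97 huge 8}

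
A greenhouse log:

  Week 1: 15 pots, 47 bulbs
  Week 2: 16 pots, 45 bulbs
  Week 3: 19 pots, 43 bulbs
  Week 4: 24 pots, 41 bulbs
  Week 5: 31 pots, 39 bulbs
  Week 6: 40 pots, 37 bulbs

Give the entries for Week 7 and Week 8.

Pots: differences are 1, 3, 5, … (increasing by 2 each time); 15, 16, 19, 24, 31, 40 → 51 → 64.
Bulbs: 47, 45, 43, 41, 39, 37 → 35 → 33 (−2 each step).
So the next two records are 51 pots, 35 bulbs and 64 pots, 33 bulbs.

51 pots, 35 bulbs; 64 pots, 33 bulbs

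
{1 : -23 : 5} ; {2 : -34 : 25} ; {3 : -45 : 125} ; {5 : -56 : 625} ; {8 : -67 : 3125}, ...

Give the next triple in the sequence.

{13 : -78 : 15625}

First slot: 1, 2, 3, 5, 8 → 13 (each term is the sum of the two before it).
Second slot — −11 each step: -23, -34, -45, -56, -67 → -78.
Third slot: ×5 each step, so 5, 25, 125, 625, 3125 → 15625.
So the next triple is {13 : -78 : 15625}.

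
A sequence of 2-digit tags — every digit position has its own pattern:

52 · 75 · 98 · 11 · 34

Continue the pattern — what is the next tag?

First digit: 5, 7, 9, 1, 3 → 5 (+2 each step, mod 10).
For the second digit, +3 each step, mod 10: 2, 5, 8, 1, 4 → 7.
Putting it together: 57.

57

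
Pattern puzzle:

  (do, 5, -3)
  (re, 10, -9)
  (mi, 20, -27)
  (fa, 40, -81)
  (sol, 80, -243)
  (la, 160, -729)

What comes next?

(ti, 320, -2187)

Note — runs through the solfège scale do→ti: do, re, mi, fa, sol, la → ti.
Second component goes 5, 10, 20, 40, 80, 160 → 320 (×2 each step).
Third component: ×3 each step; -3, -9, -27, -81, -243, -729 → -2187.
So the next tuple is (ti, 320, -2187).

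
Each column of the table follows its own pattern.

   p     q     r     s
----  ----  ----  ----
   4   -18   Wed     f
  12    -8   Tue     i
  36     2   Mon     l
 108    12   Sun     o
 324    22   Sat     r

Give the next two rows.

Column p: ×3 each step; 4, 12, 36, 108, 324 → 972 → 2916.
Column q — +10 each step: -18, -8, 2, 12, 22 → 32 → 42.
Column r goes Wed, Tue, Mon, Sun, Sat → Fri → Thu (runs backward through the weekdays Mon→Sun).
Column s — letters move forward 3 places in the alphabet: f, i, l, o, r → u → x.
Putting the parts together: 972  32  Fri  u and then 2916  42  Thu  x.

972  32  Fri  u; 2916  42  Thu  x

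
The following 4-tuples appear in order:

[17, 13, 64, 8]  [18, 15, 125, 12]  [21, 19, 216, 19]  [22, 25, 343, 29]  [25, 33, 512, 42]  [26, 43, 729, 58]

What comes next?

First part: 17, 18, 21, 22, 25, 26 → 29 (alternating steps +1, +3, +1, +3, …).
Second part — differences are 2, 4, 6, … (increasing by 2 each time): 13, 15, 19, 25, 33, 43 → 55.
Third part goes 64, 125, 216, 343, 512, 729 → 1000 (perfect cubes: 4³, 5³, 6³, …).
Fourth part: differences are 4, 7, 10, … (increasing by 3 each time); 8, 12, 19, 29, 42, 58 → 77.
Putting it together: [29, 55, 1000, 77].

[29, 55, 1000, 77]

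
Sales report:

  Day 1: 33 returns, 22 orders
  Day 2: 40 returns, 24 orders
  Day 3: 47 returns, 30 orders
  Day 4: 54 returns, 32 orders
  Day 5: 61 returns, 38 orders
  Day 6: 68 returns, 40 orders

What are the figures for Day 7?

For the returns, +7 each step: 33, 40, 47, 54, 61, 68 → 75.
Orders: 22, 24, 30, 32, 38, 40 → 46 (alternating steps +2, +6, +2, +6, …).
Combining the parts gives 75 returns, 46 orders.

75 returns, 46 orders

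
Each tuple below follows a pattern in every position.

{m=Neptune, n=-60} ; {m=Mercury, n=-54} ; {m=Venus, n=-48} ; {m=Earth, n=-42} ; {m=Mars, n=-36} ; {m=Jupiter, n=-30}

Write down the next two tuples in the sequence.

{m=Saturn, n=-24}, {m=Uranus, n=-18}

M: runs through the planets Mercury→Neptune, so Neptune, Mercury, Venus, Earth, Mars, Jupiter → Saturn → Uranus.
N: +6 each step, so -60, -54, -48, -42, -36, -30 → -24 → -18.
Putting the parts together: {m=Saturn, n=-24} and then {m=Uranus, n=-18}.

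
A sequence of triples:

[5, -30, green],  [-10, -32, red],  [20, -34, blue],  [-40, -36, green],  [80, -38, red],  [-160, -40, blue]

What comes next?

[320, -42, green]

For the first coordinate, ×(-2) each step: 5, -10, 20, -40, 80, -160 → 320.
Second coordinate: -30, -32, -34, -36, -38, -40 → -42 (−2 each step).
Colour: green, red, blue, green, red, blue → green (repeats green → red → blue).
Putting it together: [320, -42, green].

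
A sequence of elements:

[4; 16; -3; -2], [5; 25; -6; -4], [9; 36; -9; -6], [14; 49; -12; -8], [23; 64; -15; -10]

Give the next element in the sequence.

[37; 81; -18; -12]

For the first component, each term is the sum of the two before it: 4, 5, 9, 14, 23 → 37.
Second component: 16, 25, 36, 49, 64 → 81 (perfect squares: 4², 5², 6², …).
Third component: -3, -6, -9, -12, -15 → -18 (−3 each step).
Fourth component: −2 each step, so -2, -4, -6, -8, -10 → -12.
Putting it together: [37; 81; -18; -12].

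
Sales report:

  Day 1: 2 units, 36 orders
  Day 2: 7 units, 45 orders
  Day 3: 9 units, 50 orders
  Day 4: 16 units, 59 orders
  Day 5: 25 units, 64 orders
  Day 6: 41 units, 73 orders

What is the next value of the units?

Units: 2, 7, 9, 16, 25, 41 → 66 (each term is the sum of the two before it).

66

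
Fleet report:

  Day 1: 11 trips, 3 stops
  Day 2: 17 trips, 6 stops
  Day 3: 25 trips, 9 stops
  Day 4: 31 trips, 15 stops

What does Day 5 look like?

Trips: alternating steps +6, +8, +6, +8, …; 11, 17, 25, 31 → 39.
Stops — each term is the sum of the two before it: 3, 6, 9, 15 → 24.
So the next line is 39 trips, 24 stops.

39 trips, 24 stops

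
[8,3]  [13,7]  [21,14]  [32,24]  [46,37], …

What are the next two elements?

[63,53], [83,72]

First value — differences are 5, 8, 11, … (increasing by 3 each time): 8, 13, 21, 32, 46 → 63 → 83.
Second value goes 3, 7, 14, 24, 37 → 53 → 72 (differences are 4, 7, 10, … (increasing by 3 each time)).
So the next two elements are [63,53] and [83,72].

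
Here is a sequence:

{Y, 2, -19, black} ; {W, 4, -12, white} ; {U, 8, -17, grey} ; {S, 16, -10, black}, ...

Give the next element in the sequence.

Letter goes Y, W, U, S → Q (letters move back 2 places in the alphabet).
Second entry: 2, 4, 8, 16 → 32 (×2 each step).
Third entry — alternating steps +7, −5, +7, −5, …: -19, -12, -17, -10 → -15.
Shade goes black, white, grey, black → white (repeats black → white → grey).
Combining the parts gives {Q, 32, -15, white}.

{Q, 32, -15, white}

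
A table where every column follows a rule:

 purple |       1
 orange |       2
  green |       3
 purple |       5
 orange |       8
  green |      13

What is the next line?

purple  21

Colour: purple, orange, green, purple, orange, green → purple (repeats purple → orange → green).
Second component goes 1, 2, 3, 5, 8, 13 → 21 (each term is the sum of the two before it).
Putting it together: purple  21.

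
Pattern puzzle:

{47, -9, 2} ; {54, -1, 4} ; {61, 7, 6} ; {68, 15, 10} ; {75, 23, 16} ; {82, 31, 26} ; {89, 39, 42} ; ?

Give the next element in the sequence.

{96, 47, 68}

For the first part, +7 each step: 47, 54, 61, 68, 75, 82, 89 → 96.
Second part: -9, -1, 7, 15, 23, 31, 39 → 47 (+8 each step).
Third part: each term is the sum of the two before it, so 2, 4, 6, 10, 16, 26, 42 → 68.
Putting it together: {96, 47, 68}.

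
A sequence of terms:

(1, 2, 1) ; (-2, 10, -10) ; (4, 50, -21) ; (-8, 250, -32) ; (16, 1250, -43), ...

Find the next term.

First entry: 1, -2, 4, -8, 16 → -32 (×(-2) each step).
Second entry — ×5 each step: 2, 10, 50, 250, 1250 → 6250.
For the third entry, −11 each step: 1, -10, -21, -32, -43 → -54.
Putting it together: (-32, 6250, -54).

(-32, 6250, -54)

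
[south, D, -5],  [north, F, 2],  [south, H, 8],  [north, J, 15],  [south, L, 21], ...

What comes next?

Direction: south, north, south, north, south → north (alternates south ↔ north).
For the letter, letters move forward 2 places in the alphabet: D, F, H, J, L → N.
Third entry: alternating steps +7, +6, +7, +6, …; -5, 2, 8, 15, 21 → 28.
Combining the parts gives [north, N, 28].

[north, N, 28]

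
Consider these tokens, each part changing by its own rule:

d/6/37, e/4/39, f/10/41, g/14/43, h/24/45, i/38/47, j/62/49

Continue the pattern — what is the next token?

k/100/51

Letter: letters move forward 1 place in the alphabet; d, e, f, g, h, i, j → k.
For the second component, each term is the sum of the two before it: 6, 4, 10, 14, 24, 38, 62 → 100.
Third component: +2 each step; 37, 39, 41, 43, 45, 47, 49 → 51.
Putting it together: k/100/51.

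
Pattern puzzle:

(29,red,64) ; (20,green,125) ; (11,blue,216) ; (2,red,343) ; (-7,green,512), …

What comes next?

(-16,blue,729)

First entry — −9 each step: 29, 20, 11, 2, -7 → -16.
Colour goes red, green, blue, red, green → blue (repeats red → green → blue).
For the third entry, perfect cubes: 4³, 5³, 6³, …: 64, 125, 216, 343, 512 → 729.
Combining the parts gives (-16,blue,729).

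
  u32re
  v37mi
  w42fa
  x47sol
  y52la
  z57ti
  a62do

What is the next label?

Letter goes u, v, w, x, y, z, a → b (letters move forward 1 place in the alphabet, wrapping Z→A).
For the second component, +5 each step: 32, 37, 42, 47, 52, 57, 62 → 67.
Note: runs through the solfège scale do→ti, so re, mi, fa, sol, la, ti, do → re.
Combining the parts gives b67re.

b67re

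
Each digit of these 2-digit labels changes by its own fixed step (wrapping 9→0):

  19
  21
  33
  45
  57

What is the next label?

First digit: 1, 2, 3, 4, 5 → 6 (+1 each step, mod 10).
Second digit — +2 each step, mod 10: 9, 1, 3, 5, 7 → 9.
Putting it together: 69.

69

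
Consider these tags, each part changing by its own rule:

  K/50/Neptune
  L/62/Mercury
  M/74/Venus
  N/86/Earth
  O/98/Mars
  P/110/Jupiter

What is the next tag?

Letter: letters move forward 1 place in the alphabet; K, L, M, N, O, P → Q.
Second component: +12 each step; 50, 62, 74, 86, 98, 110 → 122.
Planet goes Neptune, Mercury, Venus, Earth, Mars, Jupiter → Saturn (runs through the planets Mercury→Neptune).
Combining the parts gives Q/122/Saturn.

Q/122/Saturn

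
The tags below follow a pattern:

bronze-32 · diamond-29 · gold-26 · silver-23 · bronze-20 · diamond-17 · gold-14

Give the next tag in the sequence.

silver-11

For the rank, repeats bronze → diamond → gold → silver: bronze, diamond, gold, silver, bronze, diamond, gold → silver.
For the second component, −3 each step: 32, 29, 26, 23, 20, 17, 14 → 11.
Combining the parts gives silver-11.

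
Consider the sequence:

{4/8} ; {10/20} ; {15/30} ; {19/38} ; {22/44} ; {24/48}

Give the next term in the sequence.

First slot — differences are 6, 5, 4, … (decreasing by 1 each time): 4, 10, 15, 19, 22, 24 → 25.
Second slot: always 2 × the first slot; 8, 20, 30, 38, 44, 48 → 50.
Combining the parts gives {25/50}.

{25/50}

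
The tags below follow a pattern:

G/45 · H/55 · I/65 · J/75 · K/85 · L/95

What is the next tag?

M/105

Letter: letters move forward 1 place in the alphabet; G, H, I, J, K, L → M.
Second component: +10 each step; 45, 55, 65, 75, 85, 95 → 105.
Combining the parts gives M/105.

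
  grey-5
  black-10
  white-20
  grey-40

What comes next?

black-80

Shade: grey, black, white, grey → black (repeats grey → black → white).
Second component: 5, 10, 20, 40 → 80 (×2 each step).
So the next tag is black-80.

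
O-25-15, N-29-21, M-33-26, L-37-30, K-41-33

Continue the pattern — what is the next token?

Letter: letters move back 1 place in the alphabet, so O, N, M, L, K → J.
Second component — +4 each step: 25, 29, 33, 37, 41 → 45.
Third component goes 15, 21, 26, 30, 33 → 35 (differences are 6, 5, 4, … (decreasing by 1 each time)).
So the next token is J-45-35.

J-45-35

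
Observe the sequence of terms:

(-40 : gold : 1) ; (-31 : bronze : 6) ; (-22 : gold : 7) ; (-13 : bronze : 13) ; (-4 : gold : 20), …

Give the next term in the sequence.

(5 : bronze : 33)

First entry: +9 each step; -40, -31, -22, -13, -4 → 5.
Rank goes gold, bronze, gold, bronze, gold → bronze (alternates gold ↔ bronze).
For the third entry, each term is the sum of the two before it: 1, 6, 7, 13, 20 → 33.
Putting it together: (5 : bronze : 33).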